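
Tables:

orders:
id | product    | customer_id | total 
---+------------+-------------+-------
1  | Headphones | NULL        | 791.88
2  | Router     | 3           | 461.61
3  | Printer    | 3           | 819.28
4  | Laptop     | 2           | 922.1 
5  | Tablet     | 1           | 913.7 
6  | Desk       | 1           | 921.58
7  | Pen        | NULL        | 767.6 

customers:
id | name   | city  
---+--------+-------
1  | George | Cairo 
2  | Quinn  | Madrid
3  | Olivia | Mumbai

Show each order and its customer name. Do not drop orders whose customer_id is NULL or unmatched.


LEFT JOIN keeps every row from orders (the left table); where customer_id has no match in customers, the customer columns become NULL. Walk through each order:
  - order 1 (Headphones): customer_id=NULL, no match -> kept with NULL
  - order 2 (Router): customer_id=3 -> matches Olivia
  - order 3 (Printer): customer_id=3 -> matches Olivia
  - order 4 (Laptop): customer_id=2 -> matches Quinn
  - order 5 (Tablet): customer_id=1 -> matches George
  - order 6 (Desk): customer_id=1 -> matches George
  - order 7 (Pen): customer_id=NULL, no match -> kept with NULL
All 7 rows appear; 2 have NULL customer.

SQL:
SELECT a.product, b.name AS customer
FROM orders a
LEFT JOIN customers b ON a.customer_id = b.id

Result:
product    | customer
-----------+---------
Headphones | NULL    
Router     | Olivia  
Printer    | Olivia  
Laptop     | Quinn   
Tablet     | George  
Desk       | George  
Pen        | NULL    


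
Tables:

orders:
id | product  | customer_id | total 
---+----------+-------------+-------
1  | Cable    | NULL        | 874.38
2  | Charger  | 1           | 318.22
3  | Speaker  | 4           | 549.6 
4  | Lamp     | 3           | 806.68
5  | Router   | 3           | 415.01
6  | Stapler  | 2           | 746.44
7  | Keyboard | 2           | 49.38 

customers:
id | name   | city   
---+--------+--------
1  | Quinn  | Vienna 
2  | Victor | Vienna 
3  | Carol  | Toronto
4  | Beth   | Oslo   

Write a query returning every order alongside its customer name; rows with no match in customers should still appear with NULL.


LEFT JOIN keeps every row from orders (the left table); where customer_id has no match in customers, the customer columns become NULL. Walk through each order:
  - order 1 (Cable): customer_id=NULL, no match -> kept with NULL
  - order 2 (Charger): customer_id=1 -> matches Quinn
  - order 3 (Speaker): customer_id=4 -> matches Beth
  - order 4 (Lamp): customer_id=3 -> matches Carol
  - order 5 (Router): customer_id=3 -> matches Carol
  - order 6 (Stapler): customer_id=2 -> matches Victor
  - order 7 (Keyboard): customer_id=2 -> matches Victor
All 7 rows appear; 1 has NULL customer.

SQL:
SELECT a.product, b.name AS customer
FROM orders a
LEFT JOIN customers b ON a.customer_id = b.id

Result:
product  | customer
---------+---------
Cable    | NULL    
Charger  | Quinn   
Speaker  | Beth    
Lamp     | Carol   
Router   | Carol   
Stapler  | Victor  
Keyboard | Victor  


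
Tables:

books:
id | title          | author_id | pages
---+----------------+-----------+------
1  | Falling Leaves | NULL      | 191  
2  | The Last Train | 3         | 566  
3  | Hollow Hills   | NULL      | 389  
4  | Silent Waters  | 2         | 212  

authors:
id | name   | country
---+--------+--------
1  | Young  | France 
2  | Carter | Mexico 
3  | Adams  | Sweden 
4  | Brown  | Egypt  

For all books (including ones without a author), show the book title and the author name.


LEFT JOIN keeps every row from books (the left table); where author_id has no match in authors, the author columns become NULL. Walk through each book:
  - book 1 (Falling Leaves): author_id=NULL, no match -> kept with NULL
  - book 2 (The Last Train): author_id=3 -> matches Adams
  - book 3 (Hollow Hills): author_id=NULL, no match -> kept with NULL
  - book 4 (Silent Waters): author_id=2 -> matches Carter
All 4 rows appear; 2 have NULL author.

SQL:
SELECT a.title, b.name AS author
FROM books a
LEFT JOIN authors b ON a.author_id = b.id

Result:
title          | author
---------------+-------
Falling Leaves | NULL  
The Last Train | Adams 
Hollow Hills   | NULL  
Silent Waters  | Carter


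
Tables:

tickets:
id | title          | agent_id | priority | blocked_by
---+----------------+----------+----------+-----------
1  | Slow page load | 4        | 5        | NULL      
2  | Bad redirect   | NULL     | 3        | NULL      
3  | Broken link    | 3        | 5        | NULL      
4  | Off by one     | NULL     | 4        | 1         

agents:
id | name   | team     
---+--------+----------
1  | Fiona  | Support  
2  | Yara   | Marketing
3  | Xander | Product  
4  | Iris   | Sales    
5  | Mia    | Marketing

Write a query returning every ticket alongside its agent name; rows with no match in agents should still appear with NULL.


LEFT JOIN keeps every row from tickets (the left table); where agent_id has no match in agents, the agent columns become NULL. Walk through each ticket:
  - ticket 1 (Slow page load): agent_id=4 -> matches Iris
  - ticket 2 (Bad redirect): agent_id=NULL, no match -> kept with NULL
  - ticket 3 (Broken link): agent_id=3 -> matches Xander
  - ticket 4 (Off by one): agent_id=NULL, no match -> kept with NULL
All 4 rows appear; 2 have NULL agent.

SQL:
SELECT a.title, b.name AS agent
FROM tickets a
LEFT JOIN agents b ON a.agent_id = b.id

Result:
title          | agent 
---------------+-------
Slow page load | Iris  
Bad redirect   | NULL  
Broken link    | Xander
Off by one     | NULL  


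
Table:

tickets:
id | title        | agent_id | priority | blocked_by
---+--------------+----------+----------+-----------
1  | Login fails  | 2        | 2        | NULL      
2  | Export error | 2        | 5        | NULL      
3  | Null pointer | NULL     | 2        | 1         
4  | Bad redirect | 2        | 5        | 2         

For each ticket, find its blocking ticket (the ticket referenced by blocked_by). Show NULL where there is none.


This is a self-join: tickets is joined to a second copy of itself, matching each row's blocked_by to another row's id. Use LEFT JOIN so rows with blocked_by=NULL are kept.
  - ticket 1 (Login fails): blocked_by=NULL -> NULL
  - ticket 2 (Export error): blocked_by=NULL -> NULL
  - ticket 3 (Null pointer): blocked_by=1 -> Login fails
  - ticket 4 (Bad redirect): blocked_by=2 -> Export error

SQL:
SELECT a.title AS item, b.title AS blocked_by
FROM tickets a
LEFT JOIN tickets b ON a.blocked_by = b.id

Result:
item         | blocked_by  
-------------+-------------
Login fails  | NULL        
Export error | NULL        
Null pointer | Login fails 
Bad redirect | Export error


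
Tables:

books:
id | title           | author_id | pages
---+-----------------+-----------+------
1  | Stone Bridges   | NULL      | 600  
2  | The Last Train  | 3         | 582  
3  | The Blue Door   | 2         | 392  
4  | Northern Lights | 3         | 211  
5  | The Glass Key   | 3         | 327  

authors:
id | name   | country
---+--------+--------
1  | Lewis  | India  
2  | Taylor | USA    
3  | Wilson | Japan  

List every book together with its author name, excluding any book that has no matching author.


INNER JOIN keeps only books rows whose author_id matches an id in authors. Walk through each book:
  - book 1 (Stone Bridges): author_id=NULL, no match -> dropped
  - book 2 (The Last Train): author_id=3 -> matches Wilson
  - book 3 (The Blue Door): author_id=2 -> matches Taylor
  - book 4 (Northern Lights): author_id=3 -> matches Wilson
  - book 5 (The Glass Key): author_id=3 -> matches Wilson
So 1 of 5 rows is dropped.

SQL:
SELECT a.title, b.name AS author
FROM books a
INNER JOIN authors b ON a.author_id = b.id

Result:
title           | author
----------------+-------
The Last Train  | Wilson
The Blue Door   | Taylor
Northern Lights | Wilson
The Glass Key   | Wilson


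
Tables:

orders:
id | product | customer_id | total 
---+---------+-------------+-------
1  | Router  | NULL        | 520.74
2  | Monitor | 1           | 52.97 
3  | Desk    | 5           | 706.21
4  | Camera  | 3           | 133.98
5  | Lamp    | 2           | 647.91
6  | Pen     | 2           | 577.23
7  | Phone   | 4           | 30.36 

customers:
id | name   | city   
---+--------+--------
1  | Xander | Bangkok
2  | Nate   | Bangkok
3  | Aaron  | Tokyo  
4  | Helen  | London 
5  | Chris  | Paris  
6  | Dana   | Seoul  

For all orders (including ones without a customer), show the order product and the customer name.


LEFT JOIN keeps every row from orders (the left table); where customer_id has no match in customers, the customer columns become NULL. Walk through each order:
  - order 1 (Router): customer_id=NULL, no match -> kept with NULL
  - order 2 (Monitor): customer_id=1 -> matches Xander
  - order 3 (Desk): customer_id=5 -> matches Chris
  - order 4 (Camera): customer_id=3 -> matches Aaron
  - order 5 (Lamp): customer_id=2 -> matches Nate
  - order 6 (Pen): customer_id=2 -> matches Nate
  - order 7 (Phone): customer_id=4 -> matches Helen
All 7 rows appear; 1 has NULL customer.

SQL:
SELECT a.product, b.name AS customer
FROM orders a
LEFT JOIN customers b ON a.customer_id = b.id

Result:
product | customer
--------+---------
Router  | NULL    
Monitor | Xander  
Desk    | Chris   
Camera  | Aaron   
Lamp    | Nate    
Pen     | Nate    
Phone   | Helen   


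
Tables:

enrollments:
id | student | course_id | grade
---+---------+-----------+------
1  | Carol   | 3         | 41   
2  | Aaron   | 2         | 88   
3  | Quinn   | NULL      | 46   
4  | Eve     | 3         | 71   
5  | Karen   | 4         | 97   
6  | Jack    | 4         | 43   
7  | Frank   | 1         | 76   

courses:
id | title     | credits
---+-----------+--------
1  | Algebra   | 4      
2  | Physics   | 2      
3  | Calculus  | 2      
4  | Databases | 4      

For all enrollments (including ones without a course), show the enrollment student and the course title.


LEFT JOIN keeps every row from enrollments (the left table); where course_id has no match in courses, the course columns become NULL. Walk through each enrollment:
  - enrollment 1 (Carol): course_id=3 -> matches Calculus
  - enrollment 2 (Aaron): course_id=2 -> matches Physics
  - enrollment 3 (Quinn): course_id=NULL, no match -> kept with NULL
  - enrollment 4 (Eve): course_id=3 -> matches Calculus
  - enrollment 5 (Karen): course_id=4 -> matches Databases
  - enrollment 6 (Jack): course_id=4 -> matches Databases
  - enrollment 7 (Frank): course_id=1 -> matches Algebra
All 7 rows appear; 1 has NULL course.

SQL:
SELECT a.student, b.title AS course
FROM enrollments a
LEFT JOIN courses b ON a.course_id = b.id

Result:
student | course   
--------+----------
Carol   | Calculus 
Aaron   | Physics  
Quinn   | NULL     
Eve     | Calculus 
Karen   | Databases
Jack    | Databases
Frank   | Algebra  


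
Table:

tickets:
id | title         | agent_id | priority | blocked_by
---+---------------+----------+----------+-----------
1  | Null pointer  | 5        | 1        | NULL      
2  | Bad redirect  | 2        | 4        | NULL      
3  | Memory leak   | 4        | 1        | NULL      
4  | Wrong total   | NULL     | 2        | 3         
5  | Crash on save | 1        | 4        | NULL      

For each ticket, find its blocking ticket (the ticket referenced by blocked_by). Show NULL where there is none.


This is a self-join: tickets is joined to a second copy of itself, matching each row's blocked_by to another row's id. Use LEFT JOIN so rows with blocked_by=NULL are kept.
  - ticket 1 (Null pointer): blocked_by=NULL -> NULL
  - ticket 2 (Bad redirect): blocked_by=NULL -> NULL
  - ticket 3 (Memory leak): blocked_by=NULL -> NULL
  - ticket 4 (Wrong total): blocked_by=3 -> Memory leak
  - ticket 5 (Crash on save): blocked_by=NULL -> NULL

SQL:
SELECT a.title AS item, b.title AS blocked_by
FROM tickets a
LEFT JOIN tickets b ON a.blocked_by = b.id

Result:
item          | blocked_by 
--------------+------------
Null pointer  | NULL       
Bad redirect  | NULL       
Memory leak   | NULL       
Wrong total   | Memory leak
Crash on save | NULL       


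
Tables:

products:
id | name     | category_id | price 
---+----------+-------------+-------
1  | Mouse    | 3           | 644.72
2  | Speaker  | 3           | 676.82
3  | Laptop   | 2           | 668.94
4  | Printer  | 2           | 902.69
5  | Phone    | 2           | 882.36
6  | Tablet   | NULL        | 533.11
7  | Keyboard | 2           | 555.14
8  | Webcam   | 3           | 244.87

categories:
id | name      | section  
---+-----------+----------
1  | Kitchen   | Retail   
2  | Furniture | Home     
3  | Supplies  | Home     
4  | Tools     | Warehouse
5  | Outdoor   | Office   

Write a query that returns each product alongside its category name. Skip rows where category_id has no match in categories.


INNER JOIN keeps only products rows whose category_id matches an id in categories. Walk through each product:
  - product 1 (Mouse): category_id=3 -> matches Supplies
  - product 2 (Speaker): category_id=3 -> matches Supplies
  - product 3 (Laptop): category_id=2 -> matches Furniture
  - product 4 (Printer): category_id=2 -> matches Furniture
  - product 5 (Phone): category_id=2 -> matches Furniture
  - product 6 (Tablet): category_id=NULL, no match -> dropped
  - product 7 (Keyboard): category_id=2 -> matches Furniture
  - product 8 (Webcam): category_id=3 -> matches Supplies
So 1 of 8 rows is dropped.

SQL:
SELECT a.name, b.name AS category
FROM products a
INNER JOIN categories b ON a.category_id = b.id

Result:
name     | category 
---------+----------
Mouse    | Supplies 
Speaker  | Supplies 
Laptop   | Furniture
Printer  | Furniture
Phone    | Furniture
Keyboard | Furniture
Webcam   | Supplies 


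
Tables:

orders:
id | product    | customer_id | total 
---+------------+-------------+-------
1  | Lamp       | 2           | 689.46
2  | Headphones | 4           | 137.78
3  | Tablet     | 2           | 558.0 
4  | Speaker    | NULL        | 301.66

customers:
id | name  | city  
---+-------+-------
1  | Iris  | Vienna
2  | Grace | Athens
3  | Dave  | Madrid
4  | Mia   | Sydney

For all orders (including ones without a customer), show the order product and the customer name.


LEFT JOIN keeps every row from orders (the left table); where customer_id has no match in customers, the customer columns become NULL. Walk through each order:
  - order 1 (Lamp): customer_id=2 -> matches Grace
  - order 2 (Headphones): customer_id=4 -> matches Mia
  - order 3 (Tablet): customer_id=2 -> matches Grace
  - order 4 (Speaker): customer_id=NULL, no match -> kept with NULL
All 4 rows appear; 1 has NULL customer.

SQL:
SELECT a.product, b.name AS customer
FROM orders a
LEFT JOIN customers b ON a.customer_id = b.id

Result:
product    | customer
-----------+---------
Lamp       | Grace   
Headphones | Mia     
Tablet     | Grace   
Speaker    | NULL    


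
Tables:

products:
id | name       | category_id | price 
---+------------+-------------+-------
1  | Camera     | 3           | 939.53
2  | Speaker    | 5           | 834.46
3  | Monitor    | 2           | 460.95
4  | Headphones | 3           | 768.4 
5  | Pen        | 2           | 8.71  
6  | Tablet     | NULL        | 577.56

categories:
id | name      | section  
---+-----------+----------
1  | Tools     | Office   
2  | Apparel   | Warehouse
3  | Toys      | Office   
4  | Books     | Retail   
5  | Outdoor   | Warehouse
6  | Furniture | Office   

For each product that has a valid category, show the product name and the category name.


INNER JOIN keeps only products rows whose category_id matches an id in categories. Walk through each product:
  - product 1 (Camera): category_id=3 -> matches Toys
  - product 2 (Speaker): category_id=5 -> matches Outdoor
  - product 3 (Monitor): category_id=2 -> matches Apparel
  - product 4 (Headphones): category_id=3 -> matches Toys
  - product 5 (Pen): category_id=2 -> matches Apparel
  - product 6 (Tablet): category_id=NULL, no match -> dropped
So 1 of 6 rows is dropped.

SQL:
SELECT a.name, b.name AS category
FROM products a
INNER JOIN categories b ON a.category_id = b.id

Result:
name       | category
-----------+---------
Camera     | Toys    
Speaker    | Outdoor 
Monitor    | Apparel 
Headphones | Toys    
Pen        | Apparel 


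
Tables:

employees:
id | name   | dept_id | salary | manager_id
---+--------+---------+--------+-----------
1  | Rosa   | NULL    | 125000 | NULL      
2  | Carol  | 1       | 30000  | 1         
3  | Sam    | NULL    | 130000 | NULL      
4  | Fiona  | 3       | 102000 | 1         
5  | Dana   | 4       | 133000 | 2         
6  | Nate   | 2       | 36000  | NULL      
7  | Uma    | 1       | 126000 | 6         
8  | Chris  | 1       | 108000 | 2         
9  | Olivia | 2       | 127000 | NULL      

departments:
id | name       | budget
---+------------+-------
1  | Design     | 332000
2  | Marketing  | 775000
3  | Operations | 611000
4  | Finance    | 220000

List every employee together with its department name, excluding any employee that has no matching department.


INNER JOIN keeps only employees rows whose dept_id matches an id in departments. Walk through each employee:
  - employee 1 (Rosa): dept_id=NULL, no match -> dropped
  - employee 2 (Carol): dept_id=1 -> matches Design
  - employee 3 (Sam): dept_id=NULL, no match -> dropped
  - employee 4 (Fiona): dept_id=3 -> matches Operations
  - employee 5 (Dana): dept_id=4 -> matches Finance
  - employee 6 (Nate): dept_id=2 -> matches Marketing
  - employee 7 (Uma): dept_id=1 -> matches Design
  - employee 8 (Chris): dept_id=1 -> matches Design
  - employee 9 (Olivia): dept_id=2 -> matches Marketing
So 2 of 9 rows are dropped.

SQL:
SELECT a.name, b.name AS department
FROM employees a
INNER JOIN departments b ON a.dept_id = b.id

Result:
name   | department
-------+-----------
Carol  | Design    
Fiona  | Operations
Dana   | Finance   
Nate   | Marketing 
Uma    | Design    
Chris  | Design    
Olivia | Marketing 


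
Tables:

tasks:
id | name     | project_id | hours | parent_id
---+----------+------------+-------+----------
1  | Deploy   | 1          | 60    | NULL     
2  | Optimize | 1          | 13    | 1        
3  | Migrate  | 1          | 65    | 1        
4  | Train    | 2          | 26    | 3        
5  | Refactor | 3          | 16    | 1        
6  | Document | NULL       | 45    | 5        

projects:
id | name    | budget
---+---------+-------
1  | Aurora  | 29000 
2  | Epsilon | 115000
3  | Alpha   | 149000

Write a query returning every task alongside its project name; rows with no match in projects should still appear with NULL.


LEFT JOIN keeps every row from tasks (the left table); where project_id has no match in projects, the project columns become NULL. Walk through each task:
  - task 1 (Deploy): project_id=1 -> matches Aurora
  - task 2 (Optimize): project_id=1 -> matches Aurora
  - task 3 (Migrate): project_id=1 -> matches Aurora
  - task 4 (Train): project_id=2 -> matches Epsilon
  - task 5 (Refactor): project_id=3 -> matches Alpha
  - task 6 (Document): project_id=NULL, no match -> kept with NULL
All 6 rows appear; 1 has NULL project.

SQL:
SELECT a.name, b.name AS project
FROM tasks a
LEFT JOIN projects b ON a.project_id = b.id

Result:
name     | project
---------+--------
Deploy   | Aurora 
Optimize | Aurora 
Migrate  | Aurora 
Train    | Epsilon
Refactor | Alpha  
Document | NULL   


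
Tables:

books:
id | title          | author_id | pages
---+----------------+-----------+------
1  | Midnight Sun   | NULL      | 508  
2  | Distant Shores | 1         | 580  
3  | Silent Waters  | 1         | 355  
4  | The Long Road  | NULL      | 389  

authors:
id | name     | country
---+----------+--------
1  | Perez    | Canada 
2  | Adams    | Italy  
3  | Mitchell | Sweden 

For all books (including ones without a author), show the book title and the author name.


LEFT JOIN keeps every row from books (the left table); where author_id has no match in authors, the author columns become NULL. Walk through each book:
  - book 1 (Midnight Sun): author_id=NULL, no match -> kept with NULL
  - book 2 (Distant Shores): author_id=1 -> matches Perez
  - book 3 (Silent Waters): author_id=1 -> matches Perez
  - book 4 (The Long Road): author_id=NULL, no match -> kept with NULL
All 4 rows appear; 2 have NULL author.

SQL:
SELECT a.title, b.name AS author
FROM books a
LEFT JOIN authors b ON a.author_id = b.id

Result:
title          | author
---------------+-------
Midnight Sun   | NULL  
Distant Shores | Perez 
Silent Waters  | Perez 
The Long Road  | NULL  


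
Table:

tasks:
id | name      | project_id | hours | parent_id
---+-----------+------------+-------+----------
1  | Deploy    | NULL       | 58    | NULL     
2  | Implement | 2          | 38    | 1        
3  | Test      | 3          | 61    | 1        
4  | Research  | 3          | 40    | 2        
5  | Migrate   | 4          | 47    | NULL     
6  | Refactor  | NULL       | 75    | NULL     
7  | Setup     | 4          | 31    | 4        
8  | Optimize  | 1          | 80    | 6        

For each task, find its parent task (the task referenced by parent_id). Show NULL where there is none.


This is a self-join: tasks is joined to a second copy of itself, matching each row's parent_id to another row's id. Use LEFT JOIN so rows with parent_id=NULL are kept.
  - task 1 (Deploy): parent_id=NULL -> NULL
  - task 2 (Implement): parent_id=1 -> Deploy
  - task 3 (Test): parent_id=1 -> Deploy
  - task 4 (Research): parent_id=2 -> Implement
  - task 5 (Migrate): parent_id=NULL -> NULL
  - task 6 (Refactor): parent_id=NULL -> NULL
  - task 7 (Setup): parent_id=4 -> Research
  - task 8 (Optimize): parent_id=6 -> Refactor

SQL:
SELECT a.name AS item, b.name AS parent
FROM tasks a
LEFT JOIN tasks b ON a.parent_id = b.id

Result:
item      | parent   
----------+----------
Deploy    | NULL     
Implement | Deploy   
Test      | Deploy   
Research  | Implement
Migrate   | NULL     
Refactor  | NULL     
Setup     | Research 
Optimize  | Refactor 


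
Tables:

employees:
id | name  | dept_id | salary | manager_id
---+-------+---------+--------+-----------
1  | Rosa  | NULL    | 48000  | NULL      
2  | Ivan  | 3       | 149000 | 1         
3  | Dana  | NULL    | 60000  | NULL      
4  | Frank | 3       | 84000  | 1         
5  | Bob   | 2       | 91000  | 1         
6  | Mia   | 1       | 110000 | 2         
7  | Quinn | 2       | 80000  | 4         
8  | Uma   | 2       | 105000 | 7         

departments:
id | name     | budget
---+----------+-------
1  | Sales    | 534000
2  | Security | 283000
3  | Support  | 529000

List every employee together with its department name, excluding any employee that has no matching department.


INNER JOIN keeps only employees rows whose dept_id matches an id in departments. Walk through each employee:
  - employee 1 (Rosa): dept_id=NULL, no match -> dropped
  - employee 2 (Ivan): dept_id=3 -> matches Support
  - employee 3 (Dana): dept_id=NULL, no match -> dropped
  - employee 4 (Frank): dept_id=3 -> matches Support
  - employee 5 (Bob): dept_id=2 -> matches Security
  - employee 6 (Mia): dept_id=1 -> matches Sales
  - employee 7 (Quinn): dept_id=2 -> matches Security
  - employee 8 (Uma): dept_id=2 -> matches Security
So 2 of 8 rows are dropped.

SQL:
SELECT a.name, b.name AS department
FROM employees a
INNER JOIN departments b ON a.dept_id = b.id

Result:
name  | department
------+-----------
Ivan  | Support   
Frank | Support   
Bob   | Security  
Mia   | Sales     
Quinn | Security  
Uma   | Security  


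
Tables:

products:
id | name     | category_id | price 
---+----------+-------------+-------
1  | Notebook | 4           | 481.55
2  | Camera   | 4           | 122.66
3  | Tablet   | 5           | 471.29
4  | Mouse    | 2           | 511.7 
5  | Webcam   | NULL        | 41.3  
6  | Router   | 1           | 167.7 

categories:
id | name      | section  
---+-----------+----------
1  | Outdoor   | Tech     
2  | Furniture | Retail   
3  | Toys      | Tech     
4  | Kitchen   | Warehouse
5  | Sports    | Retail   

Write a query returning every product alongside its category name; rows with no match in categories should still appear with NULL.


LEFT JOIN keeps every row from products (the left table); where category_id has no match in categories, the category columns become NULL. Walk through each product:
  - product 1 (Notebook): category_id=4 -> matches Kitchen
  - product 2 (Camera): category_id=4 -> matches Kitchen
  - product 3 (Tablet): category_id=5 -> matches Sports
  - product 4 (Mouse): category_id=2 -> matches Furniture
  - product 5 (Webcam): category_id=NULL, no match -> kept with NULL
  - product 6 (Router): category_id=1 -> matches Outdoor
All 6 rows appear; 1 has NULL category.

SQL:
SELECT a.name, b.name AS category
FROM products a
LEFT JOIN categories b ON a.category_id = b.id

Result:
name     | category 
---------+----------
Notebook | Kitchen  
Camera   | Kitchen  
Tablet   | Sports   
Mouse    | Furniture
Webcam   | NULL     
Router   | Outdoor  


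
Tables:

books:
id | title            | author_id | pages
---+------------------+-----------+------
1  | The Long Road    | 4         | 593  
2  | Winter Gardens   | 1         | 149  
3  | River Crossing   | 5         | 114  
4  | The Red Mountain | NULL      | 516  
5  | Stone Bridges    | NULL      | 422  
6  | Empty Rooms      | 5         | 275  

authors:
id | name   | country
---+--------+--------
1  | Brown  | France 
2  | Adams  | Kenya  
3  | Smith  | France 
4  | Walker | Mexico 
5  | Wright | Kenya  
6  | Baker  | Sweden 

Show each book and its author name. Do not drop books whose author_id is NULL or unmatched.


LEFT JOIN keeps every row from books (the left table); where author_id has no match in authors, the author columns become NULL. Walk through each book:
  - book 1 (The Long Road): author_id=4 -> matches Walker
  - book 2 (Winter Gardens): author_id=1 -> matches Brown
  - book 3 (River Crossing): author_id=5 -> matches Wright
  - book 4 (The Red Mountain): author_id=NULL, no match -> kept with NULL
  - book 5 (Stone Bridges): author_id=NULL, no match -> kept with NULL
  - book 6 (Empty Rooms): author_id=5 -> matches Wright
All 6 rows appear; 2 have NULL author.

SQL:
SELECT a.title, b.name AS author
FROM books a
LEFT JOIN authors b ON a.author_id = b.id

Result:
title            | author
-----------------+-------
The Long Road    | Walker
Winter Gardens   | Brown 
River Crossing   | Wright
The Red Mountain | NULL  
Stone Bridges    | NULL  
Empty Rooms      | Wright


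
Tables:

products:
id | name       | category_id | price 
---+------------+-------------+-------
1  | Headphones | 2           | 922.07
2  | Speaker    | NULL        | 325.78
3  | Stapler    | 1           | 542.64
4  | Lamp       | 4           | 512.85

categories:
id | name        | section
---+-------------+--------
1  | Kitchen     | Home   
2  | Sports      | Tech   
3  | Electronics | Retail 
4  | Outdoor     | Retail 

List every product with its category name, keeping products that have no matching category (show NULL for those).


LEFT JOIN keeps every row from products (the left table); where category_id has no match in categories, the category columns become NULL. Walk through each product:
  - product 1 (Headphones): category_id=2 -> matches Sports
  - product 2 (Speaker): category_id=NULL, no match -> kept with NULL
  - product 3 (Stapler): category_id=1 -> matches Kitchen
  - product 4 (Lamp): category_id=4 -> matches Outdoor
All 4 rows appear; 1 has NULL category.

SQL:
SELECT a.name, b.name AS category
FROM products a
LEFT JOIN categories b ON a.category_id = b.id

Result:
name       | category
-----------+---------
Headphones | Sports  
Speaker    | NULL    
Stapler    | Kitchen 
Lamp       | Outdoor 


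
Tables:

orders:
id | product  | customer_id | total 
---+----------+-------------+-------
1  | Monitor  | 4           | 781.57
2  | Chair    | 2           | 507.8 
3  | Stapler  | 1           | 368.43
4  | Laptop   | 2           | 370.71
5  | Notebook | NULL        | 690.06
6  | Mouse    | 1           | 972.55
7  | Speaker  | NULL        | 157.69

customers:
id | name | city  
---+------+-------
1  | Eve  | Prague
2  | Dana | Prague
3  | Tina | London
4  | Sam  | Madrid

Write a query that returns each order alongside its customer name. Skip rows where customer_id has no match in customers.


INNER JOIN keeps only orders rows whose customer_id matches an id in customers. Walk through each order:
  - order 1 (Monitor): customer_id=4 -> matches Sam
  - order 2 (Chair): customer_id=2 -> matches Dana
  - order 3 (Stapler): customer_id=1 -> matches Eve
  - order 4 (Laptop): customer_id=2 -> matches Dana
  - order 5 (Notebook): customer_id=NULL, no match -> dropped
  - order 6 (Mouse): customer_id=1 -> matches Eve
  - order 7 (Speaker): customer_id=NULL, no match -> dropped
So 2 of 7 rows are dropped.

SQL:
SELECT a.product, b.name AS customer
FROM orders a
INNER JOIN customers b ON a.customer_id = b.id

Result:
product | customer
--------+---------
Monitor | Sam     
Chair   | Dana    
Stapler | Eve     
Laptop  | Dana    
Mouse   | Eve     


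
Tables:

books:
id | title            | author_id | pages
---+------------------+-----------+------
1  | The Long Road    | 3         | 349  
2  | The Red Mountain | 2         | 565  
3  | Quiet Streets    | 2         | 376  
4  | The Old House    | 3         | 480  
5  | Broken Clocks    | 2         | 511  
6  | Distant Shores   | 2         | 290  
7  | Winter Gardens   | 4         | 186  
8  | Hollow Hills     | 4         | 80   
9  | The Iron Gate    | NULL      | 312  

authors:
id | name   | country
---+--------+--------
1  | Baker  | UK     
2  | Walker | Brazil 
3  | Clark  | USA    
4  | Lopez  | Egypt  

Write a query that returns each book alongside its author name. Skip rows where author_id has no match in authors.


INNER JOIN keeps only books rows whose author_id matches an id in authors. Walk through each book:
  - book 1 (The Long Road): author_id=3 -> matches Clark
  - book 2 (The Red Mountain): author_id=2 -> matches Walker
  - book 3 (Quiet Streets): author_id=2 -> matches Walker
  - book 4 (The Old House): author_id=3 -> matches Clark
  - book 5 (Broken Clocks): author_id=2 -> matches Walker
  - book 6 (Distant Shores): author_id=2 -> matches Walker
  - book 7 (Winter Gardens): author_id=4 -> matches Lopez
  - book 8 (Hollow Hills): author_id=4 -> matches Lopez
  - book 9 (The Iron Gate): author_id=NULL, no match -> dropped
So 1 of 9 rows is dropped.

SQL:
SELECT a.title, b.name AS author
FROM books a
INNER JOIN authors b ON a.author_id = b.id

Result:
title            | author
-----------------+-------
The Long Road    | Clark 
The Red Mountain | Walker
Quiet Streets    | Walker
The Old House    | Clark 
Broken Clocks    | Walker
Distant Shores   | Walker
Winter Gardens   | Lopez 
Hollow Hills     | Lopez 


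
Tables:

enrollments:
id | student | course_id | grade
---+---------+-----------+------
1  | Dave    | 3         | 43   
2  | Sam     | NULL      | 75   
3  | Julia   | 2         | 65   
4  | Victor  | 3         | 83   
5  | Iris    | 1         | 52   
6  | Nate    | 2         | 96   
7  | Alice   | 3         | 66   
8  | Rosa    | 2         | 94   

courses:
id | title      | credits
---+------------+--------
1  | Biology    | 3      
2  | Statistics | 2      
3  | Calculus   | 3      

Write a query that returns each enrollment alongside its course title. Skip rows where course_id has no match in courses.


INNER JOIN keeps only enrollments rows whose course_id matches an id in courses. Walk through each enrollment:
  - enrollment 1 (Dave): course_id=3 -> matches Calculus
  - enrollment 2 (Sam): course_id=NULL, no match -> dropped
  - enrollment 3 (Julia): course_id=2 -> matches Statistics
  - enrollment 4 (Victor): course_id=3 -> matches Calculus
  - enrollment 5 (Iris): course_id=1 -> matches Biology
  - enrollment 6 (Nate): course_id=2 -> matches Statistics
  - enrollment 7 (Alice): course_id=3 -> matches Calculus
  - enrollment 8 (Rosa): course_id=2 -> matches Statistics
So 1 of 8 rows is dropped.

SQL:
SELECT a.student, b.title AS course
FROM enrollments a
INNER JOIN courses b ON a.course_id = b.id

Result:
student | course    
--------+-----------
Dave    | Calculus  
Julia   | Statistics
Victor  | Calculus  
Iris    | Biology   
Nate    | Statistics
Alice   | Calculus  
Rosa    | Statistics


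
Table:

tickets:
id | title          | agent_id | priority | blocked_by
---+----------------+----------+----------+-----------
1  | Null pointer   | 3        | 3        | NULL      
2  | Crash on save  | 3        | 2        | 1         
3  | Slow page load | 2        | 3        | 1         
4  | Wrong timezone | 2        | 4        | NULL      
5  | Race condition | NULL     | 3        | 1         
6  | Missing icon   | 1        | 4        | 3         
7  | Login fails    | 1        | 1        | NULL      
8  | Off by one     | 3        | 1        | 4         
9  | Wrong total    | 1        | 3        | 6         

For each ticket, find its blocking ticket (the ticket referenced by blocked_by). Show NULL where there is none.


This is a self-join: tickets is joined to a second copy of itself, matching each row's blocked_by to another row's id. Use LEFT JOIN so rows with blocked_by=NULL are kept.
  - ticket 1 (Null pointer): blocked_by=NULL -> NULL
  - ticket 2 (Crash on save): blocked_by=1 -> Null pointer
  - ticket 3 (Slow page load): blocked_by=1 -> Null pointer
  - ticket 4 (Wrong timezone): blocked_by=NULL -> NULL
  - ticket 5 (Race condition): blocked_by=1 -> Null pointer
  - ticket 6 (Missing icon): blocked_by=3 -> Slow page load
  - ticket 7 (Login fails): blocked_by=NULL -> NULL
  - ticket 8 (Off by one): blocked_by=4 -> Wrong timezone
  - ticket 9 (Wrong total): blocked_by=6 -> Missing icon

SQL:
SELECT a.title AS item, b.title AS blocked_by
FROM tickets a
LEFT JOIN tickets b ON a.blocked_by = b.id

Result:
item           | blocked_by    
---------------+---------------
Null pointer   | NULL          
Crash on save  | Null pointer  
Slow page load | Null pointer  
Wrong timezone | NULL          
Race condition | Null pointer  
Missing icon   | Slow page load
Login fails    | NULL          
Off by one     | Wrong timezone
Wrong total    | Missing icon  


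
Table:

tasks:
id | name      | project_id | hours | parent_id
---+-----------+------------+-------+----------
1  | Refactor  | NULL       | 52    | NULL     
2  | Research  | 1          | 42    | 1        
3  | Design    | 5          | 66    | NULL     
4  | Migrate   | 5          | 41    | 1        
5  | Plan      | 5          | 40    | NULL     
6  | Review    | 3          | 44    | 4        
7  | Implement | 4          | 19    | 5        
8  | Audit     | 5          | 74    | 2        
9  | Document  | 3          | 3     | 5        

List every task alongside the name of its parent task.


This is a self-join: tasks is joined to a second copy of itself, matching each row's parent_id to another row's id. Use LEFT JOIN so rows with parent_id=NULL are kept.
  - task 1 (Refactor): parent_id=NULL -> NULL
  - task 2 (Research): parent_id=1 -> Refactor
  - task 3 (Design): parent_id=NULL -> NULL
  - task 4 (Migrate): parent_id=1 -> Refactor
  - task 5 (Plan): parent_id=NULL -> NULL
  - task 6 (Review): parent_id=4 -> Migrate
  - task 7 (Implement): parent_id=5 -> Plan
  - task 8 (Audit): parent_id=2 -> Research
  - task 9 (Document): parent_id=5 -> Plan

SQL:
SELECT a.name AS item, b.name AS parent
FROM tasks a
LEFT JOIN tasks b ON a.parent_id = b.id

Result:
item      | parent  
----------+---------
Refactor  | NULL    
Research  | Refactor
Design    | NULL    
Migrate   | Refactor
Plan      | NULL    
Review    | Migrate 
Implement | Plan    
Audit     | Research
Document  | Plan    


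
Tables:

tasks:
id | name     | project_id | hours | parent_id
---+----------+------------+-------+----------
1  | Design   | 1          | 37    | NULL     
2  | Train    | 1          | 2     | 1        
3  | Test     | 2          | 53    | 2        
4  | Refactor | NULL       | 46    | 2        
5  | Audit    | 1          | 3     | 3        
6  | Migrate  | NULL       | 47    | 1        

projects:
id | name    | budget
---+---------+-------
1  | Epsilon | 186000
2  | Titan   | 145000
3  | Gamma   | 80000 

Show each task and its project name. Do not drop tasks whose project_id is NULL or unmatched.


LEFT JOIN keeps every row from tasks (the left table); where project_id has no match in projects, the project columns become NULL. Walk through each task:
  - task 1 (Design): project_id=1 -> matches Epsilon
  - task 2 (Train): project_id=1 -> matches Epsilon
  - task 3 (Test): project_id=2 -> matches Titan
  - task 4 (Refactor): project_id=NULL, no match -> kept with NULL
  - task 5 (Audit): project_id=1 -> matches Epsilon
  - task 6 (Migrate): project_id=NULL, no match -> kept with NULL
All 6 rows appear; 2 have NULL project.

SQL:
SELECT a.name, b.name AS project
FROM tasks a
LEFT JOIN projects b ON a.project_id = b.id

Result:
name     | project
---------+--------
Design   | Epsilon
Train    | Epsilon
Test     | Titan  
Refactor | NULL   
Audit    | Epsilon
Migrate  | NULL   


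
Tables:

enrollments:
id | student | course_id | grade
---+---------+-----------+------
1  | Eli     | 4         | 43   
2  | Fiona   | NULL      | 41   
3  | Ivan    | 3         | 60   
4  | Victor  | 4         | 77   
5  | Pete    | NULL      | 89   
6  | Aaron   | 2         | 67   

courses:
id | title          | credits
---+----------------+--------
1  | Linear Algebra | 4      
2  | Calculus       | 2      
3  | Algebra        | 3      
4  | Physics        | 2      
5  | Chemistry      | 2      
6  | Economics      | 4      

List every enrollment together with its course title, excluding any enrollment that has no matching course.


INNER JOIN keeps only enrollments rows whose course_id matches an id in courses. Walk through each enrollment:
  - enrollment 1 (Eli): course_id=4 -> matches Physics
  - enrollment 2 (Fiona): course_id=NULL, no match -> dropped
  - enrollment 3 (Ivan): course_id=3 -> matches Algebra
  - enrollment 4 (Victor): course_id=4 -> matches Physics
  - enrollment 5 (Pete): course_id=NULL, no match -> dropped
  - enrollment 6 (Aaron): course_id=2 -> matches Calculus
So 2 of 6 rows are dropped.

SQL:
SELECT a.student, b.title AS course
FROM enrollments a
INNER JOIN courses b ON a.course_id = b.id

Result:
student | course  
--------+---------
Eli     | Physics 
Ivan    | Algebra 
Victor  | Physics 
Aaron   | Calculus


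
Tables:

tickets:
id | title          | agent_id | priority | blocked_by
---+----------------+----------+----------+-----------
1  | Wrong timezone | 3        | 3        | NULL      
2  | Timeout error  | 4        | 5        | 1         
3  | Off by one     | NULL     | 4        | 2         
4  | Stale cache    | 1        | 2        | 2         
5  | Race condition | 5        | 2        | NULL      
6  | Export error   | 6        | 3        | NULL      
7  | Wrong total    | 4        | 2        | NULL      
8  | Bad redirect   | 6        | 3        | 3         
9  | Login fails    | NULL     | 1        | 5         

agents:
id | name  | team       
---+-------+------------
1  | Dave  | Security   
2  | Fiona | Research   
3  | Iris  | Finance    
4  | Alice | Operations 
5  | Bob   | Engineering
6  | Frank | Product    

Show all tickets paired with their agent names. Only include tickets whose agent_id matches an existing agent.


INNER JOIN keeps only tickets rows whose agent_id matches an id in agents. Walk through each ticket:
  - ticket 1 (Wrong timezone): agent_id=3 -> matches Iris
  - ticket 2 (Timeout error): agent_id=4 -> matches Alice
  - ticket 3 (Off by one): agent_id=NULL, no match -> dropped
  - ticket 4 (Stale cache): agent_id=1 -> matches Dave
  - ticket 5 (Race condition): agent_id=5 -> matches Bob
  - ticket 6 (Export error): agent_id=6 -> matches Frank
  - ticket 7 (Wrong total): agent_id=4 -> matches Alice
  - ticket 8 (Bad redirect): agent_id=6 -> matches Frank
  - ticket 9 (Login fails): agent_id=NULL, no match -> dropped
So 2 of 9 rows are dropped.

SQL:
SELECT a.title, b.name AS agent
FROM tickets a
INNER JOIN agents b ON a.agent_id = b.id

Result:
title          | agent
---------------+------
Wrong timezone | Iris 
Timeout error  | Alice
Stale cache    | Dave 
Race condition | Bob  
Export error   | Frank
Wrong total    | Alice
Bad redirect   | Frank
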